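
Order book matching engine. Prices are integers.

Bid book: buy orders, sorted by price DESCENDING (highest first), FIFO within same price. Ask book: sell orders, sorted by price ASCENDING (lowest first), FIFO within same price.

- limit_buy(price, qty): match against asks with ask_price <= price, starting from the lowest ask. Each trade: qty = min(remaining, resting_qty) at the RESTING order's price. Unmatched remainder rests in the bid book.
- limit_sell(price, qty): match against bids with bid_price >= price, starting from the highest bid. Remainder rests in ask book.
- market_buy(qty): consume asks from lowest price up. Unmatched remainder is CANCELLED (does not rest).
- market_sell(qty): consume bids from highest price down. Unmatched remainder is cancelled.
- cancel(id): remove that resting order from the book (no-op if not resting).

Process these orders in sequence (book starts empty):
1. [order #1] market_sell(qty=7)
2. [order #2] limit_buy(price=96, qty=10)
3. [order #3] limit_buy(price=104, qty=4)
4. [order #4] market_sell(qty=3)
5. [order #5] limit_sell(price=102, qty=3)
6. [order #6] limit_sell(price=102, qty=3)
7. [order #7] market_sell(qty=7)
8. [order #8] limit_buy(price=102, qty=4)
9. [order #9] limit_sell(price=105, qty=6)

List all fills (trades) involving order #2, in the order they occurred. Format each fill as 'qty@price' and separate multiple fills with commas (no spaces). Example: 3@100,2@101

Answer: 7@96

Derivation:
After op 1 [order #1] market_sell(qty=7): fills=none; bids=[-] asks=[-]
After op 2 [order #2] limit_buy(price=96, qty=10): fills=none; bids=[#2:10@96] asks=[-]
After op 3 [order #3] limit_buy(price=104, qty=4): fills=none; bids=[#3:4@104 #2:10@96] asks=[-]
After op 4 [order #4] market_sell(qty=3): fills=#3x#4:3@104; bids=[#3:1@104 #2:10@96] asks=[-]
After op 5 [order #5] limit_sell(price=102, qty=3): fills=#3x#5:1@104; bids=[#2:10@96] asks=[#5:2@102]
After op 6 [order #6] limit_sell(price=102, qty=3): fills=none; bids=[#2:10@96] asks=[#5:2@102 #6:3@102]
After op 7 [order #7] market_sell(qty=7): fills=#2x#7:7@96; bids=[#2:3@96] asks=[#5:2@102 #6:3@102]
After op 8 [order #8] limit_buy(price=102, qty=4): fills=#8x#5:2@102 #8x#6:2@102; bids=[#2:3@96] asks=[#6:1@102]
After op 9 [order #9] limit_sell(price=105, qty=6): fills=none; bids=[#2:3@96] asks=[#6:1@102 #9:6@105]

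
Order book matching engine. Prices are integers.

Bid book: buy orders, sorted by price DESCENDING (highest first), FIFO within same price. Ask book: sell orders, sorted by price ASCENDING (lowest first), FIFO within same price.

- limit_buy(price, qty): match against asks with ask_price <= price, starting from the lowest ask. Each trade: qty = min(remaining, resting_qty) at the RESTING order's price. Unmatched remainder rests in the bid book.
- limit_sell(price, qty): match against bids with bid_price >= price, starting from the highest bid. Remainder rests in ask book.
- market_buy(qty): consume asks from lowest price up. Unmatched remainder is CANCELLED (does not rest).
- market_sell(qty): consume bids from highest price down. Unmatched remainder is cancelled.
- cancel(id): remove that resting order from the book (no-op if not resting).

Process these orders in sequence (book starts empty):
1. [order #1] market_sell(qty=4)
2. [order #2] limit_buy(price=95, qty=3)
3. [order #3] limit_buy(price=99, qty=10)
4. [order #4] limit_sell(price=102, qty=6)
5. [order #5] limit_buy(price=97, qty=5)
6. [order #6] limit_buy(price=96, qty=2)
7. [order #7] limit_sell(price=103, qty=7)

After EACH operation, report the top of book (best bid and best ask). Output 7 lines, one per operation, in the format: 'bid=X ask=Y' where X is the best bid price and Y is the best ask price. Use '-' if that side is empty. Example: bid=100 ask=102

After op 1 [order #1] market_sell(qty=4): fills=none; bids=[-] asks=[-]
After op 2 [order #2] limit_buy(price=95, qty=3): fills=none; bids=[#2:3@95] asks=[-]
After op 3 [order #3] limit_buy(price=99, qty=10): fills=none; bids=[#3:10@99 #2:3@95] asks=[-]
After op 4 [order #4] limit_sell(price=102, qty=6): fills=none; bids=[#3:10@99 #2:3@95] asks=[#4:6@102]
After op 5 [order #5] limit_buy(price=97, qty=5): fills=none; bids=[#3:10@99 #5:5@97 #2:3@95] asks=[#4:6@102]
After op 6 [order #6] limit_buy(price=96, qty=2): fills=none; bids=[#3:10@99 #5:5@97 #6:2@96 #2:3@95] asks=[#4:6@102]
After op 7 [order #7] limit_sell(price=103, qty=7): fills=none; bids=[#3:10@99 #5:5@97 #6:2@96 #2:3@95] asks=[#4:6@102 #7:7@103]

Answer: bid=- ask=-
bid=95 ask=-
bid=99 ask=-
bid=99 ask=102
bid=99 ask=102
bid=99 ask=102
bid=99 ask=102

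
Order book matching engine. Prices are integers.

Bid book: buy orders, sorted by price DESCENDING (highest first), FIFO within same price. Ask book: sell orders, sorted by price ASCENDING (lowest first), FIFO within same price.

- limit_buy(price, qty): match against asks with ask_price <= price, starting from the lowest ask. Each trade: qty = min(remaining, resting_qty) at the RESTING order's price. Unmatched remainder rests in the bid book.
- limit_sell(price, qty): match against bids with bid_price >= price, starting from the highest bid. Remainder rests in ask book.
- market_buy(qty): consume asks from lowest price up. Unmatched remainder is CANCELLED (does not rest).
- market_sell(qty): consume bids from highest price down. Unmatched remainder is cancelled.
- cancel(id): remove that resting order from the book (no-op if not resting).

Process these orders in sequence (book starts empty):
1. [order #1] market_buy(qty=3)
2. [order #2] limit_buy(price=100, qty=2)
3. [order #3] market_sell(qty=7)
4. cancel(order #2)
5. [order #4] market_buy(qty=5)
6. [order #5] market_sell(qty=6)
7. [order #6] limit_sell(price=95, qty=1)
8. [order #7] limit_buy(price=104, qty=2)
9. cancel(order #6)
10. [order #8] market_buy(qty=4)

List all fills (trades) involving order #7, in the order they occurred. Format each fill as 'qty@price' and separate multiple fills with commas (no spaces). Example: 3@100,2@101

After op 1 [order #1] market_buy(qty=3): fills=none; bids=[-] asks=[-]
After op 2 [order #2] limit_buy(price=100, qty=2): fills=none; bids=[#2:2@100] asks=[-]
After op 3 [order #3] market_sell(qty=7): fills=#2x#3:2@100; bids=[-] asks=[-]
After op 4 cancel(order #2): fills=none; bids=[-] asks=[-]
After op 5 [order #4] market_buy(qty=5): fills=none; bids=[-] asks=[-]
After op 6 [order #5] market_sell(qty=6): fills=none; bids=[-] asks=[-]
After op 7 [order #6] limit_sell(price=95, qty=1): fills=none; bids=[-] asks=[#6:1@95]
After op 8 [order #7] limit_buy(price=104, qty=2): fills=#7x#6:1@95; bids=[#7:1@104] asks=[-]
After op 9 cancel(order #6): fills=none; bids=[#7:1@104] asks=[-]
After op 10 [order #8] market_buy(qty=4): fills=none; bids=[#7:1@104] asks=[-]

Answer: 1@95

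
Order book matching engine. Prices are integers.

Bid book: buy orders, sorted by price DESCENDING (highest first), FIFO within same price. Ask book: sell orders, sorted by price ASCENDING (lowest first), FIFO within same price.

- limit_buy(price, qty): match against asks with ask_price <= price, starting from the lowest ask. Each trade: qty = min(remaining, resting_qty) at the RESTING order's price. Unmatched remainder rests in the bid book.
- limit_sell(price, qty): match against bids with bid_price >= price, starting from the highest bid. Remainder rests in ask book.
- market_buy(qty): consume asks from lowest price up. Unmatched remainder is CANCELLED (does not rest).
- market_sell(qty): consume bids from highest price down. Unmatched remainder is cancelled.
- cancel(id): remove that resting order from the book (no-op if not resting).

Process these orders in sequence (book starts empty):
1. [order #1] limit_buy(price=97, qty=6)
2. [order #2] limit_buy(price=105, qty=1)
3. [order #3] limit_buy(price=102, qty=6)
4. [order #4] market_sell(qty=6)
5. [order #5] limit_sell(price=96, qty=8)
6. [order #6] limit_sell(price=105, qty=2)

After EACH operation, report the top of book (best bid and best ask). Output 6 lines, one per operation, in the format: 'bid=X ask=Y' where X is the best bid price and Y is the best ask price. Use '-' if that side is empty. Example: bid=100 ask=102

After op 1 [order #1] limit_buy(price=97, qty=6): fills=none; bids=[#1:6@97] asks=[-]
After op 2 [order #2] limit_buy(price=105, qty=1): fills=none; bids=[#2:1@105 #1:6@97] asks=[-]
After op 3 [order #3] limit_buy(price=102, qty=6): fills=none; bids=[#2:1@105 #3:6@102 #1:6@97] asks=[-]
After op 4 [order #4] market_sell(qty=6): fills=#2x#4:1@105 #3x#4:5@102; bids=[#3:1@102 #1:6@97] asks=[-]
After op 5 [order #5] limit_sell(price=96, qty=8): fills=#3x#5:1@102 #1x#5:6@97; bids=[-] asks=[#5:1@96]
After op 6 [order #6] limit_sell(price=105, qty=2): fills=none; bids=[-] asks=[#5:1@96 #6:2@105]

Answer: bid=97 ask=-
bid=105 ask=-
bid=105 ask=-
bid=102 ask=-
bid=- ask=96
bid=- ask=96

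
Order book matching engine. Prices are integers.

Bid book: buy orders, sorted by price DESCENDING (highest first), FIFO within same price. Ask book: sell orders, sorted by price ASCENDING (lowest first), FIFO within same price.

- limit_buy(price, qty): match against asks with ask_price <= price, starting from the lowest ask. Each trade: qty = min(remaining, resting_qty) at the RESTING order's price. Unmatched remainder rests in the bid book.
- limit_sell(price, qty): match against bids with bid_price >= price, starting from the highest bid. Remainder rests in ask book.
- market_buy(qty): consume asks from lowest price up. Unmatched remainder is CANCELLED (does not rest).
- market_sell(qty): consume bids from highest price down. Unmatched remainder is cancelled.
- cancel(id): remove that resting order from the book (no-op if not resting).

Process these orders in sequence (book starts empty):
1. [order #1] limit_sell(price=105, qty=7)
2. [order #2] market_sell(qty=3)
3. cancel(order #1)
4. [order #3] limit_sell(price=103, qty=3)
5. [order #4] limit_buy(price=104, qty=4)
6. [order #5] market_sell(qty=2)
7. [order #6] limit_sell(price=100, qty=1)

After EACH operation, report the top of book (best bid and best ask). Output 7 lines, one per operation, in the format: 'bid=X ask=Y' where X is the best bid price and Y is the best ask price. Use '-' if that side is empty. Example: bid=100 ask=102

After op 1 [order #1] limit_sell(price=105, qty=7): fills=none; bids=[-] asks=[#1:7@105]
After op 2 [order #2] market_sell(qty=3): fills=none; bids=[-] asks=[#1:7@105]
After op 3 cancel(order #1): fills=none; bids=[-] asks=[-]
After op 4 [order #3] limit_sell(price=103, qty=3): fills=none; bids=[-] asks=[#3:3@103]
After op 5 [order #4] limit_buy(price=104, qty=4): fills=#4x#3:3@103; bids=[#4:1@104] asks=[-]
After op 6 [order #5] market_sell(qty=2): fills=#4x#5:1@104; bids=[-] asks=[-]
After op 7 [order #6] limit_sell(price=100, qty=1): fills=none; bids=[-] asks=[#6:1@100]

Answer: bid=- ask=105
bid=- ask=105
bid=- ask=-
bid=- ask=103
bid=104 ask=-
bid=- ask=-
bid=- ask=100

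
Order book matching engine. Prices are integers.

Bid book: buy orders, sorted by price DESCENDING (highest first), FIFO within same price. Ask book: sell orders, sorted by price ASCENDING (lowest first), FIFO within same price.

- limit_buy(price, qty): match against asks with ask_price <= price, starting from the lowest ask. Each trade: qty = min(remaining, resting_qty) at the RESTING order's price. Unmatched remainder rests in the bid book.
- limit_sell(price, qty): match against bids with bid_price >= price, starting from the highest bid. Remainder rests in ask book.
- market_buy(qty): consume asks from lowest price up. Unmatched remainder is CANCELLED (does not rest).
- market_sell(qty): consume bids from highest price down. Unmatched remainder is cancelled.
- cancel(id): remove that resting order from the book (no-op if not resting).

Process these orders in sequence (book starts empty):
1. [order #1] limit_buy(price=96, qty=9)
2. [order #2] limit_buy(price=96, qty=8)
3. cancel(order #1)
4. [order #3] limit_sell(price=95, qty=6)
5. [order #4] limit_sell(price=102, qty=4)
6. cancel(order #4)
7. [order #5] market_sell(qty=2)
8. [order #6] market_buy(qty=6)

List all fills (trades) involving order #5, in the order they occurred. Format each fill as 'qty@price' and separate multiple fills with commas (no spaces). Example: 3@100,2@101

After op 1 [order #1] limit_buy(price=96, qty=9): fills=none; bids=[#1:9@96] asks=[-]
After op 2 [order #2] limit_buy(price=96, qty=8): fills=none; bids=[#1:9@96 #2:8@96] asks=[-]
After op 3 cancel(order #1): fills=none; bids=[#2:8@96] asks=[-]
After op 4 [order #3] limit_sell(price=95, qty=6): fills=#2x#3:6@96; bids=[#2:2@96] asks=[-]
After op 5 [order #4] limit_sell(price=102, qty=4): fills=none; bids=[#2:2@96] asks=[#4:4@102]
After op 6 cancel(order #4): fills=none; bids=[#2:2@96] asks=[-]
After op 7 [order #5] market_sell(qty=2): fills=#2x#5:2@96; bids=[-] asks=[-]
After op 8 [order #6] market_buy(qty=6): fills=none; bids=[-] asks=[-]

Answer: 2@96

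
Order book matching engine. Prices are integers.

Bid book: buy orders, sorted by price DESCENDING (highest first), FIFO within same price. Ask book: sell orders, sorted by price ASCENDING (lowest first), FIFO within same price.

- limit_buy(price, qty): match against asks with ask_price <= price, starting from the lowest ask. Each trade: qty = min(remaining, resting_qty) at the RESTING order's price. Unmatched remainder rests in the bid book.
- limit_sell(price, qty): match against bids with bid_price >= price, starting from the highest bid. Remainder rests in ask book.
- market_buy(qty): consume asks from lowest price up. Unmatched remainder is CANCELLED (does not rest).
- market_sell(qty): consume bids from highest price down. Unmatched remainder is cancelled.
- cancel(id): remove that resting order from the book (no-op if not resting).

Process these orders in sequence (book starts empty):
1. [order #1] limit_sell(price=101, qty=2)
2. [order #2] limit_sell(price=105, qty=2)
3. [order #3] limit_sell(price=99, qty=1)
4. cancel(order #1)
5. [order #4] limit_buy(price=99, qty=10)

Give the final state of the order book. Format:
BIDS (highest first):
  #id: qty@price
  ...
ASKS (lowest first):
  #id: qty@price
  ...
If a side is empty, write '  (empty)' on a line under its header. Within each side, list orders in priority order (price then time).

After op 1 [order #1] limit_sell(price=101, qty=2): fills=none; bids=[-] asks=[#1:2@101]
After op 2 [order #2] limit_sell(price=105, qty=2): fills=none; bids=[-] asks=[#1:2@101 #2:2@105]
After op 3 [order #3] limit_sell(price=99, qty=1): fills=none; bids=[-] asks=[#3:1@99 #1:2@101 #2:2@105]
After op 4 cancel(order #1): fills=none; bids=[-] asks=[#3:1@99 #2:2@105]
After op 5 [order #4] limit_buy(price=99, qty=10): fills=#4x#3:1@99; bids=[#4:9@99] asks=[#2:2@105]

Answer: BIDS (highest first):
  #4: 9@99
ASKS (lowest first):
  #2: 2@105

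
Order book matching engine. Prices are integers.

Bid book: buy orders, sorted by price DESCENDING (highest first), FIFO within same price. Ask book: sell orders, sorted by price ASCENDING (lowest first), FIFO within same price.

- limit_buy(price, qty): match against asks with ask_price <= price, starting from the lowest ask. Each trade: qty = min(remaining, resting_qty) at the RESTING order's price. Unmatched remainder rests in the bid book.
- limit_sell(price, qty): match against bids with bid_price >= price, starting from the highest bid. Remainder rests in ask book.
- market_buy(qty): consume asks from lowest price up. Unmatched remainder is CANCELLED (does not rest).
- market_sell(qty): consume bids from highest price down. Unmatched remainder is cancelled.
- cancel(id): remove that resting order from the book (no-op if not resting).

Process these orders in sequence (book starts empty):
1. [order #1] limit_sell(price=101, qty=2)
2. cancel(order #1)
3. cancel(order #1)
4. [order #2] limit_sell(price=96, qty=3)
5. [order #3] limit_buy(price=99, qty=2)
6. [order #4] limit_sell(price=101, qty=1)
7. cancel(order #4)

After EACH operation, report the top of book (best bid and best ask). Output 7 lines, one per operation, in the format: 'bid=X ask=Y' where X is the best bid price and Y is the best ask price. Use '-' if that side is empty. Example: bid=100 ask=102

After op 1 [order #1] limit_sell(price=101, qty=2): fills=none; bids=[-] asks=[#1:2@101]
After op 2 cancel(order #1): fills=none; bids=[-] asks=[-]
After op 3 cancel(order #1): fills=none; bids=[-] asks=[-]
After op 4 [order #2] limit_sell(price=96, qty=3): fills=none; bids=[-] asks=[#2:3@96]
After op 5 [order #3] limit_buy(price=99, qty=2): fills=#3x#2:2@96; bids=[-] asks=[#2:1@96]
After op 6 [order #4] limit_sell(price=101, qty=1): fills=none; bids=[-] asks=[#2:1@96 #4:1@101]
After op 7 cancel(order #4): fills=none; bids=[-] asks=[#2:1@96]

Answer: bid=- ask=101
bid=- ask=-
bid=- ask=-
bid=- ask=96
bid=- ask=96
bid=- ask=96
bid=- ask=96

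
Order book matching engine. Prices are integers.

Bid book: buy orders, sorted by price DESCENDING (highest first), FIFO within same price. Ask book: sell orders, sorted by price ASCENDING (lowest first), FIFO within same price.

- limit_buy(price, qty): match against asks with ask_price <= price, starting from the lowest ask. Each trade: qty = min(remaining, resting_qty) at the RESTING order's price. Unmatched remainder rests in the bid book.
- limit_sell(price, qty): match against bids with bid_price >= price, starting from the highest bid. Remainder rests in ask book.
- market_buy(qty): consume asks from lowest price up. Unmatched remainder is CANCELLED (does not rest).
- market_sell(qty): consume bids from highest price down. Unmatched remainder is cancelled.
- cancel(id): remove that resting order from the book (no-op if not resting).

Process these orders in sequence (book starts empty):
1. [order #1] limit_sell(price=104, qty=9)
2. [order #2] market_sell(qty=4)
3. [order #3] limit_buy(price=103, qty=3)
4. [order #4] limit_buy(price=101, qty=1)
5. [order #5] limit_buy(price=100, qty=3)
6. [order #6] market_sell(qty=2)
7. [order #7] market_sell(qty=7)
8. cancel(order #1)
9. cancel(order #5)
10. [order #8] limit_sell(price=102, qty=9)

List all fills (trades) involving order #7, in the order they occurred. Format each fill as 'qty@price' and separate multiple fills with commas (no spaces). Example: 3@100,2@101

Answer: 1@103,1@101,3@100

Derivation:
After op 1 [order #1] limit_sell(price=104, qty=9): fills=none; bids=[-] asks=[#1:9@104]
After op 2 [order #2] market_sell(qty=4): fills=none; bids=[-] asks=[#1:9@104]
After op 3 [order #3] limit_buy(price=103, qty=3): fills=none; bids=[#3:3@103] asks=[#1:9@104]
After op 4 [order #4] limit_buy(price=101, qty=1): fills=none; bids=[#3:3@103 #4:1@101] asks=[#1:9@104]
After op 5 [order #5] limit_buy(price=100, qty=3): fills=none; bids=[#3:3@103 #4:1@101 #5:3@100] asks=[#1:9@104]
After op 6 [order #6] market_sell(qty=2): fills=#3x#6:2@103; bids=[#3:1@103 #4:1@101 #5:3@100] asks=[#1:9@104]
After op 7 [order #7] market_sell(qty=7): fills=#3x#7:1@103 #4x#7:1@101 #5x#7:3@100; bids=[-] asks=[#1:9@104]
After op 8 cancel(order #1): fills=none; bids=[-] asks=[-]
After op 9 cancel(order #5): fills=none; bids=[-] asks=[-]
After op 10 [order #8] limit_sell(price=102, qty=9): fills=none; bids=[-] asks=[#8:9@102]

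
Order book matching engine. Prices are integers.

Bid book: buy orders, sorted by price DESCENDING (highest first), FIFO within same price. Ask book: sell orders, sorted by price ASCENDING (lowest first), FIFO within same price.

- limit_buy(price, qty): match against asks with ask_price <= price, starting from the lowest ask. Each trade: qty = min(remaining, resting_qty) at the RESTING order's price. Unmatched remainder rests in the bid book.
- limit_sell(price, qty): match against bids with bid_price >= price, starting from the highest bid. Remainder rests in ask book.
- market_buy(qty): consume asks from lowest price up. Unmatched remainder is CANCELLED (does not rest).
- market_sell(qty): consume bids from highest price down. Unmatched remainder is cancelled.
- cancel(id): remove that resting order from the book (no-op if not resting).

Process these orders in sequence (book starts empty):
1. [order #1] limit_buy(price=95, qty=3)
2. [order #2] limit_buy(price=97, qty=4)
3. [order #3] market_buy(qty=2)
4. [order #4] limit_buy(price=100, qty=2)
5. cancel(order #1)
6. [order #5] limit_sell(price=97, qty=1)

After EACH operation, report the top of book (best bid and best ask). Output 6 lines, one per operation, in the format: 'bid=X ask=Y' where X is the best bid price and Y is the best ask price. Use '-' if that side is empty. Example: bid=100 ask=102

Answer: bid=95 ask=-
bid=97 ask=-
bid=97 ask=-
bid=100 ask=-
bid=100 ask=-
bid=100 ask=-

Derivation:
After op 1 [order #1] limit_buy(price=95, qty=3): fills=none; bids=[#1:3@95] asks=[-]
After op 2 [order #2] limit_buy(price=97, qty=4): fills=none; bids=[#2:4@97 #1:3@95] asks=[-]
After op 3 [order #3] market_buy(qty=2): fills=none; bids=[#2:4@97 #1:3@95] asks=[-]
After op 4 [order #4] limit_buy(price=100, qty=2): fills=none; bids=[#4:2@100 #2:4@97 #1:3@95] asks=[-]
After op 5 cancel(order #1): fills=none; bids=[#4:2@100 #2:4@97] asks=[-]
After op 6 [order #5] limit_sell(price=97, qty=1): fills=#4x#5:1@100; bids=[#4:1@100 #2:4@97] asks=[-]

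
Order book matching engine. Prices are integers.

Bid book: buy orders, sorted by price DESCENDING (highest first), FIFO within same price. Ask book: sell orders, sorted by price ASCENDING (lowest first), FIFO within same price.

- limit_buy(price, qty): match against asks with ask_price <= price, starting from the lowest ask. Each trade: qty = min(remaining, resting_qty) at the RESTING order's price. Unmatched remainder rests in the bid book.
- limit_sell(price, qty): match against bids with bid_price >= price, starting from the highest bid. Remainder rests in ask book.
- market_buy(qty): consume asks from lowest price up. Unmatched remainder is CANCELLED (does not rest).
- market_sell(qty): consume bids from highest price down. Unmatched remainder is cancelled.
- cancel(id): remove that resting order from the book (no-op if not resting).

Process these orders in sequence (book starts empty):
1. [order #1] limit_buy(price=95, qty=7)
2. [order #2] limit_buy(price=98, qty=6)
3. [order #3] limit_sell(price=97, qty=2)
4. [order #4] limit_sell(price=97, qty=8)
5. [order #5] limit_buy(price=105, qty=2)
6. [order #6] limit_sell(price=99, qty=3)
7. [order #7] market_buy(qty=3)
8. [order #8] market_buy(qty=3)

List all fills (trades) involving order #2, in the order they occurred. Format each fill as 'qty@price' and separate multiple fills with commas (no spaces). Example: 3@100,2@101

After op 1 [order #1] limit_buy(price=95, qty=7): fills=none; bids=[#1:7@95] asks=[-]
After op 2 [order #2] limit_buy(price=98, qty=6): fills=none; bids=[#2:6@98 #1:7@95] asks=[-]
After op 3 [order #3] limit_sell(price=97, qty=2): fills=#2x#3:2@98; bids=[#2:4@98 #1:7@95] asks=[-]
After op 4 [order #4] limit_sell(price=97, qty=8): fills=#2x#4:4@98; bids=[#1:7@95] asks=[#4:4@97]
After op 5 [order #5] limit_buy(price=105, qty=2): fills=#5x#4:2@97; bids=[#1:7@95] asks=[#4:2@97]
After op 6 [order #6] limit_sell(price=99, qty=3): fills=none; bids=[#1:7@95] asks=[#4:2@97 #6:3@99]
After op 7 [order #7] market_buy(qty=3): fills=#7x#4:2@97 #7x#6:1@99; bids=[#1:7@95] asks=[#6:2@99]
After op 8 [order #8] market_buy(qty=3): fills=#8x#6:2@99; bids=[#1:7@95] asks=[-]

Answer: 2@98,4@98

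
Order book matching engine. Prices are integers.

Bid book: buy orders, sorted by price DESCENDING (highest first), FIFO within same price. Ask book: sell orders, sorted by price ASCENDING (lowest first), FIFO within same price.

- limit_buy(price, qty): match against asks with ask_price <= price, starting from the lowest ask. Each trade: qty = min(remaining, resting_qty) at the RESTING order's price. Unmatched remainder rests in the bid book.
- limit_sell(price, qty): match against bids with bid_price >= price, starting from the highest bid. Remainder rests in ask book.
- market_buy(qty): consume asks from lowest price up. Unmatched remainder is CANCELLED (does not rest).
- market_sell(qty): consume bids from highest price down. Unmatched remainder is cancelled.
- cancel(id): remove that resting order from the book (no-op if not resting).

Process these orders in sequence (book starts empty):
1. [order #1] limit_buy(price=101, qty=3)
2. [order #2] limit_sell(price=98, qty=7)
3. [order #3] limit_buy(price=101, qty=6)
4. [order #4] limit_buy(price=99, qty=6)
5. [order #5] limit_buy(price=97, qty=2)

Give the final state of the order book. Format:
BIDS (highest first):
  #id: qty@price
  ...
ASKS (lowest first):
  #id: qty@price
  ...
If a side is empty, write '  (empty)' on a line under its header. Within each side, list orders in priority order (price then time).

Answer: BIDS (highest first):
  #3: 2@101
  #4: 6@99
  #5: 2@97
ASKS (lowest first):
  (empty)

Derivation:
After op 1 [order #1] limit_buy(price=101, qty=3): fills=none; bids=[#1:3@101] asks=[-]
After op 2 [order #2] limit_sell(price=98, qty=7): fills=#1x#2:3@101; bids=[-] asks=[#2:4@98]
After op 3 [order #3] limit_buy(price=101, qty=6): fills=#3x#2:4@98; bids=[#3:2@101] asks=[-]
After op 4 [order #4] limit_buy(price=99, qty=6): fills=none; bids=[#3:2@101 #4:6@99] asks=[-]
After op 5 [order #5] limit_buy(price=97, qty=2): fills=none; bids=[#3:2@101 #4:6@99 #5:2@97] asks=[-]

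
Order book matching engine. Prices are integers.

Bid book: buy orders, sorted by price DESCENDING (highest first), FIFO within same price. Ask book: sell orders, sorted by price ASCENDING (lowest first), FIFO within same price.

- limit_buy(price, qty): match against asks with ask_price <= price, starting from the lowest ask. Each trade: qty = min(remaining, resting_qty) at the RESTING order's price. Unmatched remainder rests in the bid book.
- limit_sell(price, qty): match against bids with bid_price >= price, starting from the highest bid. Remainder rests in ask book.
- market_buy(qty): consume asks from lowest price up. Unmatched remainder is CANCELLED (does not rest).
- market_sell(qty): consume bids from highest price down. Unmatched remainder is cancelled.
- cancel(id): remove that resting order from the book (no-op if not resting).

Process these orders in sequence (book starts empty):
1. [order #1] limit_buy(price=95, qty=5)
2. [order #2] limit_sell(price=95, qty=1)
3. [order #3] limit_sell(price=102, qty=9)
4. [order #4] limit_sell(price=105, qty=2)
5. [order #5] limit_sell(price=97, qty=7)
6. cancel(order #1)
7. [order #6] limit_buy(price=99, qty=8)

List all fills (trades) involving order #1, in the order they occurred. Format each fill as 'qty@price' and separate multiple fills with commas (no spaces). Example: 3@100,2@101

Answer: 1@95

Derivation:
After op 1 [order #1] limit_buy(price=95, qty=5): fills=none; bids=[#1:5@95] asks=[-]
After op 2 [order #2] limit_sell(price=95, qty=1): fills=#1x#2:1@95; bids=[#1:4@95] asks=[-]
After op 3 [order #3] limit_sell(price=102, qty=9): fills=none; bids=[#1:4@95] asks=[#3:9@102]
After op 4 [order #4] limit_sell(price=105, qty=2): fills=none; bids=[#1:4@95] asks=[#3:9@102 #4:2@105]
After op 5 [order #5] limit_sell(price=97, qty=7): fills=none; bids=[#1:4@95] asks=[#5:7@97 #3:9@102 #4:2@105]
After op 6 cancel(order #1): fills=none; bids=[-] asks=[#5:7@97 #3:9@102 #4:2@105]
After op 7 [order #6] limit_buy(price=99, qty=8): fills=#6x#5:7@97; bids=[#6:1@99] asks=[#3:9@102 #4:2@105]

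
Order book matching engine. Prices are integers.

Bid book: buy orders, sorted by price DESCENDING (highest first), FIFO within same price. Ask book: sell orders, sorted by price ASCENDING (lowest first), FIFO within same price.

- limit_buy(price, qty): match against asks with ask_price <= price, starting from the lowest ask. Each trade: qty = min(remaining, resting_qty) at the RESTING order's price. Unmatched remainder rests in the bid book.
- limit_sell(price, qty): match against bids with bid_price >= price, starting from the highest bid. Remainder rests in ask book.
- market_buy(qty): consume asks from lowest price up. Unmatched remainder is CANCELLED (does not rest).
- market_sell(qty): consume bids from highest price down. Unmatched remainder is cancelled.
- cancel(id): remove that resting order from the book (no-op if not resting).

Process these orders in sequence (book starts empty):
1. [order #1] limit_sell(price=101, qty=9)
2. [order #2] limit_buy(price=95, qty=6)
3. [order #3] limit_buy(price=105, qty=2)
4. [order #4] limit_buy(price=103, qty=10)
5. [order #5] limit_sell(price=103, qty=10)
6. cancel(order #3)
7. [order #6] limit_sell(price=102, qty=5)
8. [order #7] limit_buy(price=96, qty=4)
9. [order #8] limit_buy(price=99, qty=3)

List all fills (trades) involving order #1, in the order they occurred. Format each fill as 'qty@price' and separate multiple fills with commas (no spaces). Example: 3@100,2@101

Answer: 2@101,7@101

Derivation:
After op 1 [order #1] limit_sell(price=101, qty=9): fills=none; bids=[-] asks=[#1:9@101]
After op 2 [order #2] limit_buy(price=95, qty=6): fills=none; bids=[#2:6@95] asks=[#1:9@101]
After op 3 [order #3] limit_buy(price=105, qty=2): fills=#3x#1:2@101; bids=[#2:6@95] asks=[#1:7@101]
After op 4 [order #4] limit_buy(price=103, qty=10): fills=#4x#1:7@101; bids=[#4:3@103 #2:6@95] asks=[-]
After op 5 [order #5] limit_sell(price=103, qty=10): fills=#4x#5:3@103; bids=[#2:6@95] asks=[#5:7@103]
After op 6 cancel(order #3): fills=none; bids=[#2:6@95] asks=[#5:7@103]
After op 7 [order #6] limit_sell(price=102, qty=5): fills=none; bids=[#2:6@95] asks=[#6:5@102 #5:7@103]
After op 8 [order #7] limit_buy(price=96, qty=4): fills=none; bids=[#7:4@96 #2:6@95] asks=[#6:5@102 #5:7@103]
After op 9 [order #8] limit_buy(price=99, qty=3): fills=none; bids=[#8:3@99 #7:4@96 #2:6@95] asks=[#6:5@102 #5:7@103]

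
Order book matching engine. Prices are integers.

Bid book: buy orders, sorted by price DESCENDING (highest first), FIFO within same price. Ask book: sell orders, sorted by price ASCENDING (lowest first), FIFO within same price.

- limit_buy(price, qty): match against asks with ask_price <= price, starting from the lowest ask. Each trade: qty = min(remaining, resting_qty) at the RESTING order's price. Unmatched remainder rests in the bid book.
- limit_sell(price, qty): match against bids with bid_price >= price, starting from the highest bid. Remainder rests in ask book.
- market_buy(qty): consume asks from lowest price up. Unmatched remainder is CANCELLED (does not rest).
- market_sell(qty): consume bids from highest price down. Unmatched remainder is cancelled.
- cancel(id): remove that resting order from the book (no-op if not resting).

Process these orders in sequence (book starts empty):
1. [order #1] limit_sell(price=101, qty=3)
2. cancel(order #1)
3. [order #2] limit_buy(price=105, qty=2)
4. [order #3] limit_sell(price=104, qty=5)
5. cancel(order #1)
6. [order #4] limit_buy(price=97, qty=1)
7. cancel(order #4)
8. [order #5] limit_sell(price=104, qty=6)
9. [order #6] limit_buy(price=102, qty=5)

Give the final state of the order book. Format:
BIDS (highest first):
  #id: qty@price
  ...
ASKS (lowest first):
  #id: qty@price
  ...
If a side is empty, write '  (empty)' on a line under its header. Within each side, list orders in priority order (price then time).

After op 1 [order #1] limit_sell(price=101, qty=3): fills=none; bids=[-] asks=[#1:3@101]
After op 2 cancel(order #1): fills=none; bids=[-] asks=[-]
After op 3 [order #2] limit_buy(price=105, qty=2): fills=none; bids=[#2:2@105] asks=[-]
After op 4 [order #3] limit_sell(price=104, qty=5): fills=#2x#3:2@105; bids=[-] asks=[#3:3@104]
After op 5 cancel(order #1): fills=none; bids=[-] asks=[#3:3@104]
After op 6 [order #4] limit_buy(price=97, qty=1): fills=none; bids=[#4:1@97] asks=[#3:3@104]
After op 7 cancel(order #4): fills=none; bids=[-] asks=[#3:3@104]
After op 8 [order #5] limit_sell(price=104, qty=6): fills=none; bids=[-] asks=[#3:3@104 #5:6@104]
After op 9 [order #6] limit_buy(price=102, qty=5): fills=none; bids=[#6:5@102] asks=[#3:3@104 #5:6@104]

Answer: BIDS (highest first):
  #6: 5@102
ASKS (lowest first):
  #3: 3@104
  #5: 6@104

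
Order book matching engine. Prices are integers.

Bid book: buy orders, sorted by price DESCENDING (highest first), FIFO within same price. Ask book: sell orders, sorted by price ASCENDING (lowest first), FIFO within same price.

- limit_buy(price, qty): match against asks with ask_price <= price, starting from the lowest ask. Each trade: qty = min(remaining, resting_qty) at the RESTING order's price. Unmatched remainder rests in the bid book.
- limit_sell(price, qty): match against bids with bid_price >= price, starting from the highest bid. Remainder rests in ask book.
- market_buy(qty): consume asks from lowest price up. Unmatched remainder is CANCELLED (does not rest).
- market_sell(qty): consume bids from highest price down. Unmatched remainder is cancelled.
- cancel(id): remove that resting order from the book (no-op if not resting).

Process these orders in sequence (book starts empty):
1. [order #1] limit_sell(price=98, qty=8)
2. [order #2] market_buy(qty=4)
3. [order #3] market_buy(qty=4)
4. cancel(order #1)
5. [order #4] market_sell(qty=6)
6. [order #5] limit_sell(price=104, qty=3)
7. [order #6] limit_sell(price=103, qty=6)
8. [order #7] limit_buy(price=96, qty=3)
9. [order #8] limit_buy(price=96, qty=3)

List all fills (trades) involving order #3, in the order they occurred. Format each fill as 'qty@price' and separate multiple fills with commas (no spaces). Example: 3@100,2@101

After op 1 [order #1] limit_sell(price=98, qty=8): fills=none; bids=[-] asks=[#1:8@98]
After op 2 [order #2] market_buy(qty=4): fills=#2x#1:4@98; bids=[-] asks=[#1:4@98]
After op 3 [order #3] market_buy(qty=4): fills=#3x#1:4@98; bids=[-] asks=[-]
After op 4 cancel(order #1): fills=none; bids=[-] asks=[-]
After op 5 [order #4] market_sell(qty=6): fills=none; bids=[-] asks=[-]
After op 6 [order #5] limit_sell(price=104, qty=3): fills=none; bids=[-] asks=[#5:3@104]
After op 7 [order #6] limit_sell(price=103, qty=6): fills=none; bids=[-] asks=[#6:6@103 #5:3@104]
After op 8 [order #7] limit_buy(price=96, qty=3): fills=none; bids=[#7:3@96] asks=[#6:6@103 #5:3@104]
After op 9 [order #8] limit_buy(price=96, qty=3): fills=none; bids=[#7:3@96 #8:3@96] asks=[#6:6@103 #5:3@104]

Answer: 4@98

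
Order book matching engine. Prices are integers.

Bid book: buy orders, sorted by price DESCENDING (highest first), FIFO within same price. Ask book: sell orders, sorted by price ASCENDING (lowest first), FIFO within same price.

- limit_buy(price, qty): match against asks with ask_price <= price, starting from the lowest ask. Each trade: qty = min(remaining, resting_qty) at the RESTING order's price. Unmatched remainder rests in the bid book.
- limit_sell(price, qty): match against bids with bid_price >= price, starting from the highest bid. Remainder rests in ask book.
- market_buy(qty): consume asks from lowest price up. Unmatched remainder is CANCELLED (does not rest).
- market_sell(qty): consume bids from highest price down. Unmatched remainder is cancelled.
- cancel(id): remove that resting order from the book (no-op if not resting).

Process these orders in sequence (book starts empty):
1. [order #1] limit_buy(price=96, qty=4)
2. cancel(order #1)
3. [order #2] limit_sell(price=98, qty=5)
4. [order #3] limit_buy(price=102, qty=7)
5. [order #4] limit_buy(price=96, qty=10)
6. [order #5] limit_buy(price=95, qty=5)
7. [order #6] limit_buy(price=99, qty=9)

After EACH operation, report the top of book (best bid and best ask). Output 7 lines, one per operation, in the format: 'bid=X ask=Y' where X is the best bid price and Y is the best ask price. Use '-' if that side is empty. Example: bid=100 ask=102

Answer: bid=96 ask=-
bid=- ask=-
bid=- ask=98
bid=102 ask=-
bid=102 ask=-
bid=102 ask=-
bid=102 ask=-

Derivation:
After op 1 [order #1] limit_buy(price=96, qty=4): fills=none; bids=[#1:4@96] asks=[-]
After op 2 cancel(order #1): fills=none; bids=[-] asks=[-]
After op 3 [order #2] limit_sell(price=98, qty=5): fills=none; bids=[-] asks=[#2:5@98]
After op 4 [order #3] limit_buy(price=102, qty=7): fills=#3x#2:5@98; bids=[#3:2@102] asks=[-]
After op 5 [order #4] limit_buy(price=96, qty=10): fills=none; bids=[#3:2@102 #4:10@96] asks=[-]
After op 6 [order #5] limit_buy(price=95, qty=5): fills=none; bids=[#3:2@102 #4:10@96 #5:5@95] asks=[-]
After op 7 [order #6] limit_buy(price=99, qty=9): fills=none; bids=[#3:2@102 #6:9@99 #4:10@96 #5:5@95] asks=[-]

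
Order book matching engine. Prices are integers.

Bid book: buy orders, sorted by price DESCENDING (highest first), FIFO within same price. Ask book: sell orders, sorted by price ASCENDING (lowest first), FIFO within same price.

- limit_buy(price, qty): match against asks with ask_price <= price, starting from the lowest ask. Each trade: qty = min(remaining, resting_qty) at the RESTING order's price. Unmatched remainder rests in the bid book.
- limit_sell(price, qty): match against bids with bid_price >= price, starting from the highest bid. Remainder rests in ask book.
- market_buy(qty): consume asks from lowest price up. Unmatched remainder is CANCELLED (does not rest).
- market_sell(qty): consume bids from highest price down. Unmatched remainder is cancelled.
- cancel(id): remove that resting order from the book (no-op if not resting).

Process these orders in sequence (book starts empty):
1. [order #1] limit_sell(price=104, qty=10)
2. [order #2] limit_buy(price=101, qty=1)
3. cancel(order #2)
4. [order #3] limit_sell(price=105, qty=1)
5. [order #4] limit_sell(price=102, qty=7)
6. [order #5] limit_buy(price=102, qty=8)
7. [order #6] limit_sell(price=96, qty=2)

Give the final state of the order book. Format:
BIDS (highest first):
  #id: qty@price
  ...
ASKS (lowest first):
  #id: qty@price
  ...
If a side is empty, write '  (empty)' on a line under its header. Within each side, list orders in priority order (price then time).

Answer: BIDS (highest first):
  (empty)
ASKS (lowest first):
  #6: 1@96
  #1: 10@104
  #3: 1@105

Derivation:
After op 1 [order #1] limit_sell(price=104, qty=10): fills=none; bids=[-] asks=[#1:10@104]
After op 2 [order #2] limit_buy(price=101, qty=1): fills=none; bids=[#2:1@101] asks=[#1:10@104]
After op 3 cancel(order #2): fills=none; bids=[-] asks=[#1:10@104]
After op 4 [order #3] limit_sell(price=105, qty=1): fills=none; bids=[-] asks=[#1:10@104 #3:1@105]
After op 5 [order #4] limit_sell(price=102, qty=7): fills=none; bids=[-] asks=[#4:7@102 #1:10@104 #3:1@105]
After op 6 [order #5] limit_buy(price=102, qty=8): fills=#5x#4:7@102; bids=[#5:1@102] asks=[#1:10@104 #3:1@105]
After op 7 [order #6] limit_sell(price=96, qty=2): fills=#5x#6:1@102; bids=[-] asks=[#6:1@96 #1:10@104 #3:1@105]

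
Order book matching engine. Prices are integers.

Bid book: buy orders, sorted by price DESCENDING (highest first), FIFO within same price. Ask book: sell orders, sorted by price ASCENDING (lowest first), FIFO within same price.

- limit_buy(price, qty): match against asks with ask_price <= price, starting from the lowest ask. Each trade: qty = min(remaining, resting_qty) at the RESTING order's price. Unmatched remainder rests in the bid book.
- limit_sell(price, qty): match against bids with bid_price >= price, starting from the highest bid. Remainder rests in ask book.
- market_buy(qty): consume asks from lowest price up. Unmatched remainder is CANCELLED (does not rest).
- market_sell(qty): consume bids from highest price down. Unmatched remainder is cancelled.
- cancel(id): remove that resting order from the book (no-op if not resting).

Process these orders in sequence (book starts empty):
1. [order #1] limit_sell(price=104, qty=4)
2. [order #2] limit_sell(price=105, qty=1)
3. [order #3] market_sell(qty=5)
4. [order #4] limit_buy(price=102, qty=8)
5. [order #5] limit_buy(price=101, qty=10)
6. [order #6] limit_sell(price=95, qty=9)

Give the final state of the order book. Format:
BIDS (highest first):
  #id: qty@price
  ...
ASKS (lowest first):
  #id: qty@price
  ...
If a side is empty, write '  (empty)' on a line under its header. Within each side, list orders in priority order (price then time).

After op 1 [order #1] limit_sell(price=104, qty=4): fills=none; bids=[-] asks=[#1:4@104]
After op 2 [order #2] limit_sell(price=105, qty=1): fills=none; bids=[-] asks=[#1:4@104 #2:1@105]
After op 3 [order #3] market_sell(qty=5): fills=none; bids=[-] asks=[#1:4@104 #2:1@105]
After op 4 [order #4] limit_buy(price=102, qty=8): fills=none; bids=[#4:8@102] asks=[#1:4@104 #2:1@105]
After op 5 [order #5] limit_buy(price=101, qty=10): fills=none; bids=[#4:8@102 #5:10@101] asks=[#1:4@104 #2:1@105]
After op 6 [order #6] limit_sell(price=95, qty=9): fills=#4x#6:8@102 #5x#6:1@101; bids=[#5:9@101] asks=[#1:4@104 #2:1@105]

Answer: BIDS (highest first):
  #5: 9@101
ASKS (lowest first):
  #1: 4@104
  #2: 1@105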